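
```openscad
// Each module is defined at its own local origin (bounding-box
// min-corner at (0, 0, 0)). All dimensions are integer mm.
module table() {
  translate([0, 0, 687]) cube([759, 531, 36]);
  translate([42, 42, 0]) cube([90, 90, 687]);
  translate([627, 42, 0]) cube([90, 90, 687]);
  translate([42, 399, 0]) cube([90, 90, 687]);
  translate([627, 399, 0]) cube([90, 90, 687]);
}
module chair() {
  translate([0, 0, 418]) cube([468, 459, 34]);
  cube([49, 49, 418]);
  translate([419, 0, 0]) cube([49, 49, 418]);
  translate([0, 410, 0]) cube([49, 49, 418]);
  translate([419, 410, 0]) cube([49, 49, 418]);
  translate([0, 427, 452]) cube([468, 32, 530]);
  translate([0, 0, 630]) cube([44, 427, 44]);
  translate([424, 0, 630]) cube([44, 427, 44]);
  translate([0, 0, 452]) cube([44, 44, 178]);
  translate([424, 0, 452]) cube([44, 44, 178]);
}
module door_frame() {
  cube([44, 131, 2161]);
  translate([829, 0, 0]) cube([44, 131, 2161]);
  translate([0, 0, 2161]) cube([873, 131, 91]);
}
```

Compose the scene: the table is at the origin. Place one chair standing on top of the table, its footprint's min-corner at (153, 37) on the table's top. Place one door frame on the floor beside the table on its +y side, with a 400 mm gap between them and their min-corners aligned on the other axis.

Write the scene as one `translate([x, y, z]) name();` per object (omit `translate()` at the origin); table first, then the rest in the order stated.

table();
translate([153, 37, 723]) chair();
translate([0, 931, 0]) door_frame();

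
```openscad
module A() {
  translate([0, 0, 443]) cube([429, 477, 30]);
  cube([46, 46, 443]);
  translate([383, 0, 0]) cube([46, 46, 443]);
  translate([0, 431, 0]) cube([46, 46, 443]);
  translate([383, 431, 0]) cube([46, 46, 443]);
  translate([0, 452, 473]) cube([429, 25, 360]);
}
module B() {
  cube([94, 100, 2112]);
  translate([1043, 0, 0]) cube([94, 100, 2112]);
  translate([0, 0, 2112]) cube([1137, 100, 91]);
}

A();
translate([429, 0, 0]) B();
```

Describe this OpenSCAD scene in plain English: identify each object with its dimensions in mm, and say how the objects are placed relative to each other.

A is a chair. The seat is a 429×477×30 mm slab with its top at z = 473 mm, on four 46×46 mm corner legs (flush with the seat edges, standing on z = 0). A flat backrest 25 mm thick, 360 mm tall, spans the full seat width and rises from the seat top along its +y edge, rear face flush with the rear of the seat.

B is a door frame. The clear opening is 949 mm wide and 2112 mm high. Two 94 mm wide jambs, 100 mm deep, stand either side of the opening from the floor to the top of the opening. A 91 mm thick head sits across the top of both jambs, spanning the full outside width of the frame.

The door frame is against the chair's +x side, with their −y faces flush.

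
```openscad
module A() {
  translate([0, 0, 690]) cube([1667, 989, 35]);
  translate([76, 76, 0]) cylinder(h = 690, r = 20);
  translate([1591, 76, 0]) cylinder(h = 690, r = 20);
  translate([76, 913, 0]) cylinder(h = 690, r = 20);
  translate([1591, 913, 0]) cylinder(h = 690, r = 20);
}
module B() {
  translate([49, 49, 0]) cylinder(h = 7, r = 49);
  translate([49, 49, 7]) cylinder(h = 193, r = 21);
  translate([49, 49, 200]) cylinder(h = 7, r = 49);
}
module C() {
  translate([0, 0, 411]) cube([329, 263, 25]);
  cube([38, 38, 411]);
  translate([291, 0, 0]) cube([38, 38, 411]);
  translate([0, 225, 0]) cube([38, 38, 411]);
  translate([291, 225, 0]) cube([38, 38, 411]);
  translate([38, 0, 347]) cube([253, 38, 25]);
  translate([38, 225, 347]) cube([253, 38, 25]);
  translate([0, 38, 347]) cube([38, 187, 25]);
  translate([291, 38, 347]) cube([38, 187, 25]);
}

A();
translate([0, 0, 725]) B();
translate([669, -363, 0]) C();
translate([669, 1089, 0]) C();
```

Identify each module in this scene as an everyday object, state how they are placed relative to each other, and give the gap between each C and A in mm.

Each stool's nearest face is 100 mm from the table's bounding box.

A is a table. B is a spool. C is a stool. The spool is on top of the table. Two stools sit around the table at the −y, +y sides. The gap between each stool and the table is 100 mm.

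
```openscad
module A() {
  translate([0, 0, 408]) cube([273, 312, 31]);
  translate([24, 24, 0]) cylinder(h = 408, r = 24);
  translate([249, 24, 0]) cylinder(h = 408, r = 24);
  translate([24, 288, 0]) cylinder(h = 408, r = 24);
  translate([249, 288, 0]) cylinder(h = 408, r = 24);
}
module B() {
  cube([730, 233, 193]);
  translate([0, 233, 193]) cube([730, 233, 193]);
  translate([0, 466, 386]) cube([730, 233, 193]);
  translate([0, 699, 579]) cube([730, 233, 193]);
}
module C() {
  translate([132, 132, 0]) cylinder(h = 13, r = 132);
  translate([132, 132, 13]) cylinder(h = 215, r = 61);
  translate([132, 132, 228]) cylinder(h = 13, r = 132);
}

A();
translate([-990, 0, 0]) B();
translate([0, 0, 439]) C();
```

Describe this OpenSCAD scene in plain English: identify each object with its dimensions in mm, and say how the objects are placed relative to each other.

A is a simple wooden stool: a rectangular seat 273 mm (x) by 312 mm (y), 31 mm thick, top face at z = 439 mm, on four round legs, each 48 mm in diameter. The legs rest on z = 0, each leg's axis is inset half a diameter from the nearest pair of seat edges (so the leg's bounding box is flush with the corner).

B is a run of 4 identical solid stair steps. Each tread is 730×233 mm and each step block is 193 mm high. Step 1 rests on the floor; step k is offset from step 1 by (k−1)×233 mm in y and (k−1)×193 mm in z.

C is a spool: two coaxial disc flanges of radius 132 mm and thickness 13 mm, joined by a core cylinder of radius 61 mm and height 215 mm. The lower flange rests on z = 0 and the three cylinders share a vertical axis.

The staircase is on the floor beside the stool on its −x side. The spool is on top of the stool.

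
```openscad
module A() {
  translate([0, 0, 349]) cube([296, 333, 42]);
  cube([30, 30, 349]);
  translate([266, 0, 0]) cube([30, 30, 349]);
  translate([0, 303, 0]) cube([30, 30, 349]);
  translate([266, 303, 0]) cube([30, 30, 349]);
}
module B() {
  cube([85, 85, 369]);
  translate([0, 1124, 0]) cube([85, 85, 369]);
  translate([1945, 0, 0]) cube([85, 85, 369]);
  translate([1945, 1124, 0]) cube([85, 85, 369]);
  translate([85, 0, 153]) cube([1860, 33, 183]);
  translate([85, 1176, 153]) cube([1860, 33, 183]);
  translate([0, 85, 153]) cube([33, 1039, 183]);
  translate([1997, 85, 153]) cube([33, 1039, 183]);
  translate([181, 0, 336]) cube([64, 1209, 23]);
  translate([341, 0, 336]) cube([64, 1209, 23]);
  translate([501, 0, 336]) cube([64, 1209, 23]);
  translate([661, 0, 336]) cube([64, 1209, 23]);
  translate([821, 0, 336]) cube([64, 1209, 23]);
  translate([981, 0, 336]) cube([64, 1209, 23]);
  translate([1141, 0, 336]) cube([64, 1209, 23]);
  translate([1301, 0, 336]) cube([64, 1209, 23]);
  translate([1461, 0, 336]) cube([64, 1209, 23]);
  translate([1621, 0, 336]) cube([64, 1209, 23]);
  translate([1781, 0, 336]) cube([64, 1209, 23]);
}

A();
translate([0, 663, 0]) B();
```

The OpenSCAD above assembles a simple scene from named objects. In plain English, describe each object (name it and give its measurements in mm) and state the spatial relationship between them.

A is a simple wooden stool: a rectangular seat 296 mm (x) by 333 mm (y), 42 mm thick, top face at z = 391 mm, on four square legs, each 30×30 mm in cross-section. The legs rest on z = 0, each flush with a corner of the seat.

B is a bed frame 2030 mm long (x) by 1209 mm wide (y). Four 85×85 mm corner posts, 369 mm tall, at the corners of the footprint. Four rails of 33 mm thickness and 183 mm height run between adjacent posts with their undersides at z = 153 mm, their outer faces flush with the outside of the frame (the two x-running rails run between the posts' inner faces; the two y-running rails run between the posts' inner faces). 11 slats, each 64 mm wide (x) and 23 mm thick, lie across the top of the two x-running rails, running the full 1209 mm width of the frame in y; the slats are evenly spaced along x between the inner faces of the end posts with equal gaps (rounded down to the nearest mm) at the −x end and between each pair — any rounding remainder accumulates at the +x end.

The bed frame is on the floor beside the stool on its +y side.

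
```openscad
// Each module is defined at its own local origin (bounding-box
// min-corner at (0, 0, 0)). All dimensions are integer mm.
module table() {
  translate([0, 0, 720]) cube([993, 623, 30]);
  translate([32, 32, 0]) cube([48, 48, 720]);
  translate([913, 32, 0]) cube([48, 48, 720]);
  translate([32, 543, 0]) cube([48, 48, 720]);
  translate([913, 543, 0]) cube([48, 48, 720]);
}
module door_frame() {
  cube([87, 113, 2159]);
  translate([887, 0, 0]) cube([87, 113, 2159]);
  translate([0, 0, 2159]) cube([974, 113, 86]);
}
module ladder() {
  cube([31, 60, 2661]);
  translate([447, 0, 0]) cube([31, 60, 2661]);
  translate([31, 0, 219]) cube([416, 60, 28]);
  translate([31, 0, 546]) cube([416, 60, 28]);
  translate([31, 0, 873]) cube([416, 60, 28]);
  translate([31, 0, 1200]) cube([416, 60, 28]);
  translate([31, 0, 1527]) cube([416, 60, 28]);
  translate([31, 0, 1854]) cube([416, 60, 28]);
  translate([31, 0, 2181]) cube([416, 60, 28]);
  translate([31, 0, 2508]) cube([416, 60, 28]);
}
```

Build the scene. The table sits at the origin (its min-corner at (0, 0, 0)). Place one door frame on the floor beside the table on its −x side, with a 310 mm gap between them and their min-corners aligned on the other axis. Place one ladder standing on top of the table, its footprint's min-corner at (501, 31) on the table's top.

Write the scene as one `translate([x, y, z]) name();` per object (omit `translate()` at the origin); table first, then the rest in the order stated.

table();
translate([-1284, 0, 0]) door_frame();
translate([501, 31, 750]) ladder();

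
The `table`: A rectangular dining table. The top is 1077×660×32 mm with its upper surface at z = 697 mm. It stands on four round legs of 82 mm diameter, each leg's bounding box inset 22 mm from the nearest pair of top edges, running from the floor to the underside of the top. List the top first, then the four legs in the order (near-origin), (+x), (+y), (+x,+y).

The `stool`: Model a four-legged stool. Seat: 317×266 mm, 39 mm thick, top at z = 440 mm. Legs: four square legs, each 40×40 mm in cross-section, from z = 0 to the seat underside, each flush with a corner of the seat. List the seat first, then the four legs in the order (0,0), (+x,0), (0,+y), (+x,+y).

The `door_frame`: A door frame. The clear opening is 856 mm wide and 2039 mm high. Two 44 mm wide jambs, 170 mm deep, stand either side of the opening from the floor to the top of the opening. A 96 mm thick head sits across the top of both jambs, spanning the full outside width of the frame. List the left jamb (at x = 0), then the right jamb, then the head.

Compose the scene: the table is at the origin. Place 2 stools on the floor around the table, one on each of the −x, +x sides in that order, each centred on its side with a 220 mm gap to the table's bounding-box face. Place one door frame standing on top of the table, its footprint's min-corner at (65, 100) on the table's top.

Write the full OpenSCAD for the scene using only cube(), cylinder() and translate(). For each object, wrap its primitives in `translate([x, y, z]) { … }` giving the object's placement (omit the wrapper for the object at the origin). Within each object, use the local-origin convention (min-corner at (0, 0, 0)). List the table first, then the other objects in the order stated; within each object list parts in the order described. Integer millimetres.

translate([0, 0, 665]) cube([1077, 660, 32]);
translate([63, 63, 0]) cylinder(h = 665, r = 41);
translate([1014, 63, 0]) cylinder(h = 665, r = 41);
translate([63, 597, 0]) cylinder(h = 665, r = 41);
translate([1014, 597, 0]) cylinder(h = 665, r = 41);
translate([-537, 197, 0]) {
  translate([0, 0, 401]) cube([317, 266, 39]);
  cube([40, 40, 401]);
  translate([277, 0, 0]) cube([40, 40, 401]);
  translate([0, 226, 0]) cube([40, 40, 401]);
  translate([277, 226, 0]) cube([40, 40, 401]);
}
translate([1297, 197, 0]) {
  translate([0, 0, 401]) cube([317, 266, 39]);
  cube([40, 40, 401]);
  translate([277, 0, 0]) cube([40, 40, 401]);
  translate([0, 226, 0]) cube([40, 40, 401]);
  translate([277, 226, 0]) cube([40, 40, 401]);
}
translate([65, 100, 697]) {
  cube([44, 170, 2039]);
  translate([900, 0, 0]) cube([44, 170, 2039]);
  translate([0, 0, 2039]) cube([944, 170, 96]);
}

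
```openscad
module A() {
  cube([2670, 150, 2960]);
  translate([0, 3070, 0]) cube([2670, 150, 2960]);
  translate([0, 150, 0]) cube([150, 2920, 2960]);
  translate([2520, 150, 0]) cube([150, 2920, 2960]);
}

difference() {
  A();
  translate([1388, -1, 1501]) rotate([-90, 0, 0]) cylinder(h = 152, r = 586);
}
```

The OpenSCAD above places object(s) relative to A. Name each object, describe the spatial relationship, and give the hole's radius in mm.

The subtracted cylinder has r = 586 mm.

A is a house frame. The house frame has a circular hole through its front wall. The hole's radius is 586 mm.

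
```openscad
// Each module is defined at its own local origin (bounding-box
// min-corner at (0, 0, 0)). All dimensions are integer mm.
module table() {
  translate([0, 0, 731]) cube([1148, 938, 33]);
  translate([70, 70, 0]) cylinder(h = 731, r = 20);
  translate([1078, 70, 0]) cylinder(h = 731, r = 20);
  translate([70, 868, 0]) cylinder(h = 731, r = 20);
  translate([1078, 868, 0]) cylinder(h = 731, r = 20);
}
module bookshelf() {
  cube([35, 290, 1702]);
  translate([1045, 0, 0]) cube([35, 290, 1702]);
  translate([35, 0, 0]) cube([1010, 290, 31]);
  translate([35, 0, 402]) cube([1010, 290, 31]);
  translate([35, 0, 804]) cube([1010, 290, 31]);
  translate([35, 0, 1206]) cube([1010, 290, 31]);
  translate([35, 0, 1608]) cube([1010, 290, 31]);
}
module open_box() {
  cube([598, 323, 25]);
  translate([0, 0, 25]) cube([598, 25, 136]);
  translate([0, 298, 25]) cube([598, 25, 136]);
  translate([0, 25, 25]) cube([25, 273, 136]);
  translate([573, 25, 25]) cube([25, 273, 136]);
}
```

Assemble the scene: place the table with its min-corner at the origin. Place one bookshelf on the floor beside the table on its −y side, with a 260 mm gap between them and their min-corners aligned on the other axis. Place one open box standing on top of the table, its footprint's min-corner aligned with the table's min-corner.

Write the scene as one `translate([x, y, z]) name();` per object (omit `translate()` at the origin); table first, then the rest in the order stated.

table();
translate([0, -550, 0]) bookshelf();
translate([0, 0, 764]) open_box();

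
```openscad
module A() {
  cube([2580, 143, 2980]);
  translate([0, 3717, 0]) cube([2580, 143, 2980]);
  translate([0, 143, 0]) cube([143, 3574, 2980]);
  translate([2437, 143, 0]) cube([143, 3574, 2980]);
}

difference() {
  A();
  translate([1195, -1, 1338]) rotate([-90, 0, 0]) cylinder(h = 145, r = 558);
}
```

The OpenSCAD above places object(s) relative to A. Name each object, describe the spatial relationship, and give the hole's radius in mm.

The subtracted cylinder has r = 558 mm.

A is a house frame. The house frame has a circular hole through its front wall. The hole's radius is 558 mm.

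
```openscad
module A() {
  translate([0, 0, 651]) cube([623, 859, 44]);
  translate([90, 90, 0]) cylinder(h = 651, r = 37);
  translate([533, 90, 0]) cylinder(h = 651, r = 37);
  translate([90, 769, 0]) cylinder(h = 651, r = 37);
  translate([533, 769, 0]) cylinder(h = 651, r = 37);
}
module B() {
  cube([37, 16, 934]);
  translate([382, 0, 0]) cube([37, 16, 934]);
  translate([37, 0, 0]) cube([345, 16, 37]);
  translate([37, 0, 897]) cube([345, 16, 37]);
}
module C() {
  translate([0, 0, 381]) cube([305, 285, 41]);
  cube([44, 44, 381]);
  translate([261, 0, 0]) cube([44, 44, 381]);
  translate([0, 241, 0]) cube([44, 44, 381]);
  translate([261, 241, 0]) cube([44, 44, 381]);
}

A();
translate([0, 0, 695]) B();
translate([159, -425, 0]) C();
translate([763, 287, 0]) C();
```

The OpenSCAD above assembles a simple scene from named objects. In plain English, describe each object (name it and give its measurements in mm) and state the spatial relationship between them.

A is a table with a 623×859 mm rectangular top, 44 mm thick, top surface at z = 695 mm, supported by four round legs of 74 mm diameter, each leg's bounding box inset 53 mm from the nearest pair of top edges, running from the floor.

B is a rectangular picture frame lying in the x–z plane (depth along y). The opening is 345 mm wide (x) by 860 mm tall (z), surrounded by a border 37 mm wide on all four sides. The frame is 16 mm deep and is made of two full-height vertical stiles with two horizontal rails fitted between them.

C is a four-legged stool. The seat is a 305×285×41 mm slab whose top surface is at z = 422 mm; four square legs, each 44×44 mm in cross-section, run from the floor (z = 0) to the underside of the seat, each flush with a corner of the seat.

The picture frame is on top of the table. Two stools sit around the table at the −y, +x sides.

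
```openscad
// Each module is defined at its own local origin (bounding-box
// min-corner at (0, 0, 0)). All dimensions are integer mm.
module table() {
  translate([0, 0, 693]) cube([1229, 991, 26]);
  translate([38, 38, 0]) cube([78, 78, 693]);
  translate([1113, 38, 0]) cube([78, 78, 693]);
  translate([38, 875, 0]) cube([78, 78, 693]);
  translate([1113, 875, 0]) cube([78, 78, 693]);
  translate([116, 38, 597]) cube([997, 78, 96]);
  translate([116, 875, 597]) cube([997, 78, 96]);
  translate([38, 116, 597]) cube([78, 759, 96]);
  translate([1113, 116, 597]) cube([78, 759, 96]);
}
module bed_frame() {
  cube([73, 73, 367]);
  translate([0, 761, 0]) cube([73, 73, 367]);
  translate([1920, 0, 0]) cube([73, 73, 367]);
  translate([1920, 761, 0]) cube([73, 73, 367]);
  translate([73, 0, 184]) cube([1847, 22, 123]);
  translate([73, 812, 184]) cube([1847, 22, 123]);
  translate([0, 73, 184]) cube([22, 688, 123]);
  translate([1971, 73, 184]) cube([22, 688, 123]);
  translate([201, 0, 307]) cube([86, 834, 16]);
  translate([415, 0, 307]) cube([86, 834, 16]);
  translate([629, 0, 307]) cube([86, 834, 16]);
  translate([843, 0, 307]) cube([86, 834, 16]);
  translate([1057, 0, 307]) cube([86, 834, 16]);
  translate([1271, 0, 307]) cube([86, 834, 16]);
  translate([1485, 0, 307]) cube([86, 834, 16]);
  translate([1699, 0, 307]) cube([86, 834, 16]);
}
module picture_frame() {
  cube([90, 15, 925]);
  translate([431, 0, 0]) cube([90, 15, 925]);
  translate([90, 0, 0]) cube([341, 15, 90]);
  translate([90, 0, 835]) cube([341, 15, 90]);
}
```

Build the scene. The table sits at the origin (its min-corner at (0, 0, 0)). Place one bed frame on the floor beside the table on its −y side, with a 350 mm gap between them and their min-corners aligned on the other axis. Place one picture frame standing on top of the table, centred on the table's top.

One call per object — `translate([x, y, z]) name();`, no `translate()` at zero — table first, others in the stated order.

table();
translate([0, -1184, 0]) bed_frame();
translate([354, 488, 719]) picture_frame();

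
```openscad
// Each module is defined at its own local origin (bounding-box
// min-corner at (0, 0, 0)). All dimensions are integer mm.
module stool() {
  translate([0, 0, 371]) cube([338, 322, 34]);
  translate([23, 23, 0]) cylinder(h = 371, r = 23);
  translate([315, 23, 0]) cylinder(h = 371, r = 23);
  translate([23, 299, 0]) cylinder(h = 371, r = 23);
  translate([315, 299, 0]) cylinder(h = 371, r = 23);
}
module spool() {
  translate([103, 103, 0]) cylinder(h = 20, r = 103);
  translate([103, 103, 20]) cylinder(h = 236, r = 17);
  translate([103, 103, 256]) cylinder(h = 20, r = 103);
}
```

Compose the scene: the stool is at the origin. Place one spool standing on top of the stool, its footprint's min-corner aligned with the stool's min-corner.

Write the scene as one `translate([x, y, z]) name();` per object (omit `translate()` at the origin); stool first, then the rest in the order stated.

stool();
translate([0, 0, 405]) spool();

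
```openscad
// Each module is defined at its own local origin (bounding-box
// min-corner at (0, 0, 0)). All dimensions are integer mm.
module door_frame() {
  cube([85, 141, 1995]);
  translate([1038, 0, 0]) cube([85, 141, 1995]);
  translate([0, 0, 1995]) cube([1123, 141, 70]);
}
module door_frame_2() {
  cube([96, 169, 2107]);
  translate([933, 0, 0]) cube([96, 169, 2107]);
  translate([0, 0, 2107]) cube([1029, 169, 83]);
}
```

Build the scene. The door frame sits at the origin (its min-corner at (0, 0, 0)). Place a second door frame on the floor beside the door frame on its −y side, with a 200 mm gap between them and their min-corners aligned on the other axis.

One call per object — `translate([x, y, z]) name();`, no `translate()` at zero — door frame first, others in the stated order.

door_frame();
translate([0, -369, 0]) door_frame_2();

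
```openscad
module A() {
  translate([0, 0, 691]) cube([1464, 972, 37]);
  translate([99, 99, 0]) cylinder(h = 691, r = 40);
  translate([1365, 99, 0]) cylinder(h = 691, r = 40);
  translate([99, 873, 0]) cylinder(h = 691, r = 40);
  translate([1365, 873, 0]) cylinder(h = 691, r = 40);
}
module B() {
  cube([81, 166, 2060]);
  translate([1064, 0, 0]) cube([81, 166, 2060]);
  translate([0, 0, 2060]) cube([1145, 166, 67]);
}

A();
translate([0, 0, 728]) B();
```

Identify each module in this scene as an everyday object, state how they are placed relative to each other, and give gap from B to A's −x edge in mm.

A is a table. B is a door frame. The door frame is on top of the table. The gap from the door frame to the table's −x edge is 0 mm.

The door frame's min-x is at 0; the table's min-x is 0; gap = 0 mm.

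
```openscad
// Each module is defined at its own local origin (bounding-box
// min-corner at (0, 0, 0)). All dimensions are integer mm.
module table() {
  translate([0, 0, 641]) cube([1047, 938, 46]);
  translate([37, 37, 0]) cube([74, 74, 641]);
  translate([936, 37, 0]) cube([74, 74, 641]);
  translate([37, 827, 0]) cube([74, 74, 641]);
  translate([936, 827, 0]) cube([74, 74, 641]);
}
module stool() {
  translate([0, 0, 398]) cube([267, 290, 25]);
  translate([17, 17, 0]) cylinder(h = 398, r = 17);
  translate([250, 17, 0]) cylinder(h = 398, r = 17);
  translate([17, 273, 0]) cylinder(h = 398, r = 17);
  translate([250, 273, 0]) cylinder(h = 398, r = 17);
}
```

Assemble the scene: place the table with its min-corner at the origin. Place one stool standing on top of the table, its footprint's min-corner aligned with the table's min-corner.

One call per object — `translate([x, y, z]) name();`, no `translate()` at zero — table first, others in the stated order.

table();
translate([0, 0, 687]) stool();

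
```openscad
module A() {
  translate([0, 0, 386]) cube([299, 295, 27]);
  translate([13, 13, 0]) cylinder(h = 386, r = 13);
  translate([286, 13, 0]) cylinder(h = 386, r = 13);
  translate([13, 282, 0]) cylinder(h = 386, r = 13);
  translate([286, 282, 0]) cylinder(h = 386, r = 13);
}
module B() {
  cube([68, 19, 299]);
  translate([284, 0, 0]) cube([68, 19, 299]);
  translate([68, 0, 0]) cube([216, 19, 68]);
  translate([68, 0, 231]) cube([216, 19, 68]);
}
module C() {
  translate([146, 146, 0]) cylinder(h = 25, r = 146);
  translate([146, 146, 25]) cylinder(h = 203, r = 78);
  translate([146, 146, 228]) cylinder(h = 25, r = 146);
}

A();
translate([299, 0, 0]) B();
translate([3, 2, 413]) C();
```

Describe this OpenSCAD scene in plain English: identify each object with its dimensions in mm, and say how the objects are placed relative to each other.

A is a four-legged stool. The seat is 299×295 mm, 27 mm thick, top at z = 413 mm. It stands on four round legs, each 26 mm in diameter, from z = 0 to the seat underside, each leg's axis is inset half a diameter from the nearest pair of seat edges (so the leg's bounding box is flush with the corner).

B is a picture frame with a 216×163 mm rectangular opening (x by z) and a uniform 68 mm border on every side. Frame depth is 19 mm along y. It is built from two vertical stiles running the full outside height and two horizontal rails spanning the gap between the stiles.

C is a spool: two coaxial disc flanges of radius 146 mm and thickness 25 mm, joined by a core cylinder of radius 78 mm and height 203 mm. The lower flange rests on z = 0 and the three cylinders share a vertical axis.

The picture frame is against the stool's +x side, with their −y faces flush. The spool is on top of the stool.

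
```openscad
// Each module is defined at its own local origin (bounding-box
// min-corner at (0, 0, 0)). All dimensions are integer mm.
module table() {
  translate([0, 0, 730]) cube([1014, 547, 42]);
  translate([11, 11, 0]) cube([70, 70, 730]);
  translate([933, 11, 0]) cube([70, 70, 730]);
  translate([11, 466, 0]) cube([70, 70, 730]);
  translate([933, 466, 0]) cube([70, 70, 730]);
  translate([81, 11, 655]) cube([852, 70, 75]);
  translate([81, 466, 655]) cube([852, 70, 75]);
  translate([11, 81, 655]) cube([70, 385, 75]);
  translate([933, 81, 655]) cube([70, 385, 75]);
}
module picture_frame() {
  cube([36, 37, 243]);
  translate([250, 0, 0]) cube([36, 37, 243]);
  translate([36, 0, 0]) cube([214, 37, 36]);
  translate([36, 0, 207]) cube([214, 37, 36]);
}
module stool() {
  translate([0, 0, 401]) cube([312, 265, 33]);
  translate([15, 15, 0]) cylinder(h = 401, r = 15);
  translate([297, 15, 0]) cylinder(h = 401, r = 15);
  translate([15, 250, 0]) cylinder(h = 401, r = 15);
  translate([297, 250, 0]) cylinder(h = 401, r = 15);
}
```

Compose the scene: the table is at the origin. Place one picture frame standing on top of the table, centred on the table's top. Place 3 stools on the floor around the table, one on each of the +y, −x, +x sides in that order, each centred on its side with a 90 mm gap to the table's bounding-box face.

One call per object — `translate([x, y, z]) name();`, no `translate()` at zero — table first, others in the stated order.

table();
translate([364, 255, 772]) picture_frame();
translate([351, 637, 0]) stool();
translate([-402, 141, 0]) stool();
translate([1104, 141, 0]) stool();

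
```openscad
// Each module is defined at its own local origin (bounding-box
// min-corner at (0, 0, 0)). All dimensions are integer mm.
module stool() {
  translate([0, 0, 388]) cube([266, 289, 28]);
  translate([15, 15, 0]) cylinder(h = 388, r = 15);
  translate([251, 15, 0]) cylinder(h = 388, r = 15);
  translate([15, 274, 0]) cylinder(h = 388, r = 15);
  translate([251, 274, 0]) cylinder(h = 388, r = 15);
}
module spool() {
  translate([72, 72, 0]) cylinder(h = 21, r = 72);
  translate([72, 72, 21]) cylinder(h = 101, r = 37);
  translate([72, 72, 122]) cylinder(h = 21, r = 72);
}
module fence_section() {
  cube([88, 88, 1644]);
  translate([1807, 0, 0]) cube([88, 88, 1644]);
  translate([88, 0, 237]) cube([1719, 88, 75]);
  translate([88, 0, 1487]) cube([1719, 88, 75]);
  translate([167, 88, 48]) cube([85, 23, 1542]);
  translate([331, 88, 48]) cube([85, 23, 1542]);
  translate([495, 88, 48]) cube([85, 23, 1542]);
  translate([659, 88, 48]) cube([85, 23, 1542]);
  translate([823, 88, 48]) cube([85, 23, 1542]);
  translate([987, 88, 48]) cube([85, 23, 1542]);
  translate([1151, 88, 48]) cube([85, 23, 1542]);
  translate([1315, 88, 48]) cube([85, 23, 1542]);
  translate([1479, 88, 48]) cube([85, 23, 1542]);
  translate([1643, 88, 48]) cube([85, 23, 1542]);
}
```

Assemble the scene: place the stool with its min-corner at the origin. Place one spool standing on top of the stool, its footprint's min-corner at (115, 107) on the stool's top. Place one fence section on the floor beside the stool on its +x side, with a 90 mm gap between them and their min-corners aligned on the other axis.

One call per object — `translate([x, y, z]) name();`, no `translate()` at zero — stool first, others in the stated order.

stool();
translate([115, 107, 416]) spool();
translate([356, 0, 0]) fence_section();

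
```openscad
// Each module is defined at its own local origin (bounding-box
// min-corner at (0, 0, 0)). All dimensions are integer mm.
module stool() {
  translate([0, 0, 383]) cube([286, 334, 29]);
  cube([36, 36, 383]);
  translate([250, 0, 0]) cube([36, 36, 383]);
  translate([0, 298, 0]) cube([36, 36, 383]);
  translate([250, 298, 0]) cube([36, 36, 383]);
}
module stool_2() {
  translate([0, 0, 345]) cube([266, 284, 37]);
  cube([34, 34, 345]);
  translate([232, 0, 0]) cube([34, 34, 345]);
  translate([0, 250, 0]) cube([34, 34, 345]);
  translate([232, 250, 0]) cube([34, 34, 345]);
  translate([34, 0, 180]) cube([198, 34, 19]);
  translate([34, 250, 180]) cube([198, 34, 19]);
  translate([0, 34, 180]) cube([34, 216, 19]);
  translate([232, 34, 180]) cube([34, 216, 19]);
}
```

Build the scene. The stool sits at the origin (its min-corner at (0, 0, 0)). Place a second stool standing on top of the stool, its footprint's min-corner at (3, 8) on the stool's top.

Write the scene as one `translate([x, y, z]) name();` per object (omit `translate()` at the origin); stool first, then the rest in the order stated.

stool();
translate([3, 8, 412]) stool_2();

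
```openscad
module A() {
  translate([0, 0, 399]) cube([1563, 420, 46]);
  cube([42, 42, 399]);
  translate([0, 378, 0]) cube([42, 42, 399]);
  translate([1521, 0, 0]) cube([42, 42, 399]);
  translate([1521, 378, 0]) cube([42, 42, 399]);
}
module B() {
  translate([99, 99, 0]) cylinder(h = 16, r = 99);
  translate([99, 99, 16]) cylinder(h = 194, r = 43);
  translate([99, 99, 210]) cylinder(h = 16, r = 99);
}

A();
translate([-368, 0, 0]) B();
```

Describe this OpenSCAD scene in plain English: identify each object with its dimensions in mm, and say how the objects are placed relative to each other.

A is a bench: a 1563×420 mm seat slab, 46 mm thick, top at z = 445 mm, on four 42×42 mm square legs flush with the seat corners and standing on z = 0.

B is a spool: two coaxial disc flanges of radius 99 mm and thickness 16 mm, joined by a core cylinder of radius 43 mm and height 194 mm. The lower flange rests on z = 0 and the three cylinders share a vertical axis.

The spool is on the floor beside the bench on its −x side.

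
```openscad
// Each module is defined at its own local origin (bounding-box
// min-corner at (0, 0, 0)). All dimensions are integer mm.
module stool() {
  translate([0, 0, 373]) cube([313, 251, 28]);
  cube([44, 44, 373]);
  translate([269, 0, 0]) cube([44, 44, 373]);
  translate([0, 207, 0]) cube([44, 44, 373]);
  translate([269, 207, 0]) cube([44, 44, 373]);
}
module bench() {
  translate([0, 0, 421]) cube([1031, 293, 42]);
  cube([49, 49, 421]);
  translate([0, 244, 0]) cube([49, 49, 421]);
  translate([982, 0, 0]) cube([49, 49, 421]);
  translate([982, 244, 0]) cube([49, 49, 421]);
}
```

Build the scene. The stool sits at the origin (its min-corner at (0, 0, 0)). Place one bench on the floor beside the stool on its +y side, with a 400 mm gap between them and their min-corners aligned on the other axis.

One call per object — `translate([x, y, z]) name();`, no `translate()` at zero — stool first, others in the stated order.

stool();
translate([0, 651, 0]) bench();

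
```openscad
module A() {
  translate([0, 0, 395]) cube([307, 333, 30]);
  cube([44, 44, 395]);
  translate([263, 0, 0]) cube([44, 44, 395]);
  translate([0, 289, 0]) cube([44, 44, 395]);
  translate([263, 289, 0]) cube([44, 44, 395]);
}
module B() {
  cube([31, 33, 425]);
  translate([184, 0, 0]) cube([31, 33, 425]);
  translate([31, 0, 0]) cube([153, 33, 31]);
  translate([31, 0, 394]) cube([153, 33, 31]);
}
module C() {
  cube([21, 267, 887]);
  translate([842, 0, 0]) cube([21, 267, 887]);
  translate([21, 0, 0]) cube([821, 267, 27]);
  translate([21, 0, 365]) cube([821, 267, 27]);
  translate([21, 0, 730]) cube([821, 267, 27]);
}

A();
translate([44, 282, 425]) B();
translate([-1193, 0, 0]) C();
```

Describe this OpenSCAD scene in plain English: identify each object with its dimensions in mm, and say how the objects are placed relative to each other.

A is a four-legged stool. The seat is 307×333 mm, 30 mm thick, top at z = 425 mm. It stands on four square legs, each 44×44 mm in cross-section, from z = 0 to the seat underside, each flush with a corner of the seat.

B is a rectangular picture frame lying in the x–z plane (depth along y). The opening is 153 mm wide (x) by 363 mm tall (z), surrounded by a border 31 mm wide on all four sides. The frame is 33 mm deep and is made of two full-height vertical stiles with two horizontal rails fitted between them.

C is an open bookshelf. Two side panels, each 21 mm thick, 267 mm deep and 887 mm tall, stand 863 mm apart (outside-to-outside). Between them sit 3 shelves, each 27 mm thick and 267 mm deep, spanning the full gap between the sides. The bottom shelf rests on the floor (its underside at z = 0) and the clear gap between one shelf's top and the next shelf's underside is 338 mm.

The picture frame is on top of the stool. The bookshelf is on the floor beside the stool on its −x side.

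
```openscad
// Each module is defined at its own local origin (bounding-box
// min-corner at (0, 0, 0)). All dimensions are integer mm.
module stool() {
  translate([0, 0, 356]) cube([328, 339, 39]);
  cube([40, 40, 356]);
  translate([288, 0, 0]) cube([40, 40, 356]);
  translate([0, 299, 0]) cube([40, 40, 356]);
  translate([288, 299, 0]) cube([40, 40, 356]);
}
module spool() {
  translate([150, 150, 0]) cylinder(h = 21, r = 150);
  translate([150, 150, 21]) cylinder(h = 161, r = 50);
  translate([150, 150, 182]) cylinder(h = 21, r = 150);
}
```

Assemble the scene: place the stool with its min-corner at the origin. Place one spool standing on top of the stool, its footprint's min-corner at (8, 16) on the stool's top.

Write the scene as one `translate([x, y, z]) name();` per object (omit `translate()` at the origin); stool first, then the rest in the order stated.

stool();
translate([8, 16, 395]) spool();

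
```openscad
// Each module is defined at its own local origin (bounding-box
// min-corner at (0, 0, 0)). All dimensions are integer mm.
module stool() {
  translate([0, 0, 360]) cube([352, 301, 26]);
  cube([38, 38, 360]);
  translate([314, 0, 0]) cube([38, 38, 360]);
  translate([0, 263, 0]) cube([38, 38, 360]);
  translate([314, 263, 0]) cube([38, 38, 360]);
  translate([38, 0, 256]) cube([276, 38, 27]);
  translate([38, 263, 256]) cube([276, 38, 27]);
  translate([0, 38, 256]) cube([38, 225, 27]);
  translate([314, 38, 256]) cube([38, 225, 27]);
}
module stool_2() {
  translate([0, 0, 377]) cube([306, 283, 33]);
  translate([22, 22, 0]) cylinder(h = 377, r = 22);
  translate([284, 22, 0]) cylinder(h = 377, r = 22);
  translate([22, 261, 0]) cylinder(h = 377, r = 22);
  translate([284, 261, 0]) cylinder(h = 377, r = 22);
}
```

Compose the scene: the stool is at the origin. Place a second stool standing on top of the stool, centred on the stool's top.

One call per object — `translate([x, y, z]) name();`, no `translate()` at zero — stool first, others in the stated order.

stool();
translate([23, 9, 386]) stool_2();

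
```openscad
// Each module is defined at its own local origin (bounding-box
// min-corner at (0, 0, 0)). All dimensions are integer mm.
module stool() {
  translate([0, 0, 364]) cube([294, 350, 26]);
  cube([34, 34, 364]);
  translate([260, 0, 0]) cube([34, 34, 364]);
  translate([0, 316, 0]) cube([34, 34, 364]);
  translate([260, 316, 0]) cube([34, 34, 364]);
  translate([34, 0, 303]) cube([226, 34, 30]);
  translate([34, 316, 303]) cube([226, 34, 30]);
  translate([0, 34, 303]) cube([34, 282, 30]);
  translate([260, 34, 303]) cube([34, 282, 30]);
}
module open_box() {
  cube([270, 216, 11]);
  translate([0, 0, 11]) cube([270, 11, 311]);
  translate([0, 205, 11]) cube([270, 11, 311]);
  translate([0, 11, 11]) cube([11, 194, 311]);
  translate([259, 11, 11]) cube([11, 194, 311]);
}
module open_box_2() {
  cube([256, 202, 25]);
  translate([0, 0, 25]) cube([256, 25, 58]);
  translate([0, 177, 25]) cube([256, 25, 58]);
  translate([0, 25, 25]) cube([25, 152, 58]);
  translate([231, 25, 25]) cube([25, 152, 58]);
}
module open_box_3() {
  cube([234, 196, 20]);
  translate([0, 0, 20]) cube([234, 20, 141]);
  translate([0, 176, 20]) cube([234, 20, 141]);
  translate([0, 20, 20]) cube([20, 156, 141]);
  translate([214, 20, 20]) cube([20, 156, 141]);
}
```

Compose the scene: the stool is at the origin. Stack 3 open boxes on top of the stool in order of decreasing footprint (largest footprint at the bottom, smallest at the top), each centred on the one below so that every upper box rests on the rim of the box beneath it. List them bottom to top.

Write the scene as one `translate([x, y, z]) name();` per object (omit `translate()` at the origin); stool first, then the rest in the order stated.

stool();
translate([12, 67, 390]) open_box();
translate([19, 74, 712]) open_box_2();
translate([30, 77, 795]) open_box_3();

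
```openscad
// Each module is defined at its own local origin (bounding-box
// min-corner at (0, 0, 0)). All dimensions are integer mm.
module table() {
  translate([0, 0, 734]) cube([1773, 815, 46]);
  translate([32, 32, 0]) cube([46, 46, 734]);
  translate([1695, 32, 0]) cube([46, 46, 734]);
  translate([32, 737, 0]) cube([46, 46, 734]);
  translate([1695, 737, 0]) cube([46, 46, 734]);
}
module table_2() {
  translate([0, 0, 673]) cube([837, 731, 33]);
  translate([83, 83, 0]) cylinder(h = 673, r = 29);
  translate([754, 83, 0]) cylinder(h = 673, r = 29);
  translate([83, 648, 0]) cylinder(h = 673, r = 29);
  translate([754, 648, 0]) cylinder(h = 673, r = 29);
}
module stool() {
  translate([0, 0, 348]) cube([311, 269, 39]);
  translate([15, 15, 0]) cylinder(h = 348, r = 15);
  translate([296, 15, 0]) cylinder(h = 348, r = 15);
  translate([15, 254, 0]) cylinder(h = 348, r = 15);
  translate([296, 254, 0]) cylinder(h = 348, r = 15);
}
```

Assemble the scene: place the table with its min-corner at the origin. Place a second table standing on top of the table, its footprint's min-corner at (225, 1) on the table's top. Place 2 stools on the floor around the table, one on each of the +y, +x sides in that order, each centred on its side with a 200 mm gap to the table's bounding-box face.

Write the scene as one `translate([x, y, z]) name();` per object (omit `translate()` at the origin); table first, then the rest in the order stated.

table();
translate([225, 1, 780]) table_2();
translate([731, 1015, 0]) stool();
translate([1973, 273, 0]) stool();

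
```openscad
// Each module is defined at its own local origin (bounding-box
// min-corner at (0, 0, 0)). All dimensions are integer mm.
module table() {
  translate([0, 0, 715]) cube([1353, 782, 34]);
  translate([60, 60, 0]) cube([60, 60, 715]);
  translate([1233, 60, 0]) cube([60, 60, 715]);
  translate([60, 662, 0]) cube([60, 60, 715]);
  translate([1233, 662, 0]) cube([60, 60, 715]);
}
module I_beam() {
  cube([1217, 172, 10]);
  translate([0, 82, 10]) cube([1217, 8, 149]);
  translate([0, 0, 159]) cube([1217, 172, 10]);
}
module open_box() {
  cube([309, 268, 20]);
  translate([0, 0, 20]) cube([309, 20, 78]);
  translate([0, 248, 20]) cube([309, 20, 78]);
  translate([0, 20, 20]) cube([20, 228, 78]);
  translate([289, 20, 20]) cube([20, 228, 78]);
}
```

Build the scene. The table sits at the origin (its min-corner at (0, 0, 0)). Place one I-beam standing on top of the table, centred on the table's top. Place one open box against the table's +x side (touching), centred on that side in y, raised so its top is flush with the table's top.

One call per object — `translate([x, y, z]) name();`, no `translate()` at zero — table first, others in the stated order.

table();
translate([68, 305, 749]) I_beam();
translate([1353, 257, 651]) open_box();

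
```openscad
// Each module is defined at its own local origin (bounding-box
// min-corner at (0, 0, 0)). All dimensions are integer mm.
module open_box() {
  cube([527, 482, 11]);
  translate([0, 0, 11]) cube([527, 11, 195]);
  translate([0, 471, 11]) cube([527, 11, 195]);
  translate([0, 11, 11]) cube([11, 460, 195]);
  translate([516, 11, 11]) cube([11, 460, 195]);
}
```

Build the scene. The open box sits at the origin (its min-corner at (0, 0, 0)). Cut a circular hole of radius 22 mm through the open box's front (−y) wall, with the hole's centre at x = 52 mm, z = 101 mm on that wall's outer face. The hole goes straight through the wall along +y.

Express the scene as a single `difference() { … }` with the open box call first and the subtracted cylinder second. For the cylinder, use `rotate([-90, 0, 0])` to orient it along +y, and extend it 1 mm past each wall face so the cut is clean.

difference() {
  open_box();
  translate([52, -1, 101]) rotate([-90, 0, 0]) cylinder(h = 13, r = 22);
}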